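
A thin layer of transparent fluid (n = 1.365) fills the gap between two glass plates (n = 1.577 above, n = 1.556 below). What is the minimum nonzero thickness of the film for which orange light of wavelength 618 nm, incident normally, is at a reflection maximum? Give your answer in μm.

Top surface (1.577 → 1.365): reflection off a lower-index medium gives no phase shift.
Ray reflecting at the bottom interface goes from n = 1.365 toward n = 1.556: a half-wave phase shift.
Exactly one π shift → a net half-wave offset.
So the condition for constructive reflection is 2 n t = (m + ½) λ.
Minimum at m = 0: t = λ / (4 n) = 618 / (4 × 1.365) = 113 nm.

0.113 μm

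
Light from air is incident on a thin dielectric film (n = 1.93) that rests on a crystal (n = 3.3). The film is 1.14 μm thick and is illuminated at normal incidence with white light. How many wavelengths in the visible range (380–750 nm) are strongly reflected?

6

Top surface (1.0 → 1.93): reflection off a higher-index medium gives a half-wave phase shift.
Bottom surface (1.93 → 3.3): reflection off a higher-index medium gives a half-wave phase shift.
Zero or two π shifts → no net half-wave offset.
So the condition for constructive reflection is 2 n t = m λ.
λ = 2 n t / m = 4400 / m nm.
m=5: 880 nm (IR); m=6: 733 nm (visible); m=7: 629 nm (visible); m=8: 550 nm (visible); m=9: 489 nm (visible); m=10: 440 nm (visible); m=11: 400 nm (visible); m=12: 367 nm (UV).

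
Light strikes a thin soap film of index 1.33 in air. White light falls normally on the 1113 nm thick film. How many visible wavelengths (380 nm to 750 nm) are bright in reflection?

Top surface (1.0 → 1.33): reflection off a higher-index medium gives a half-wave phase shift.
At the lower boundary (n = 1.33 to n = 1.0) the reflected ray undergoes no phase shift.
Net: one phase inversion between the two reflected rays.
For maximum reflection here: 2 n t = (m + ½) λ.
λ = 2 n t / (m + ½) = 2961 / (m + ½) nm.
m=3: 846 nm (IR); m=4: 658 nm (visible); m=5: 538 nm (visible); m=6: 455 nm (visible); m=7: 395 nm (visible); m=8: 348 nm (UV).

4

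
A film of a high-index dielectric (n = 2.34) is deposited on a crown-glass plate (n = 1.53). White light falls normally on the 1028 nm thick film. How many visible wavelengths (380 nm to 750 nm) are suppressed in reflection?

6

Top surface (1.0 → 2.34): reflection off a higher-index medium gives a half-wave phase shift.
Ray reflecting at the bottom interface goes from n = 2.34 toward n = 1.53: no phase shift.
The two reflections differ by half a wavelength.
With one net inversion, destructive interference in reflection requires 2 n t = m λ.
λ = 2 n t / m = 4811 / m nm.
m=6: 802 nm (IR); m=7: 687 nm (visible); m=8: 601 nm (visible); m=9: 535 nm (visible); m=10: 481 nm (visible); m=11: 437 nm (visible); m=12: 401 nm (visible); m=13: 370 nm (UV).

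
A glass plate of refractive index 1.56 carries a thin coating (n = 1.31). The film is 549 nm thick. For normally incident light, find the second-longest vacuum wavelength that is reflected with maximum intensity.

719 nm

At the upper boundary (n = 1.0 to n = 1.31) the reflected ray undergoes a half-wave phase shift.
Bottom surface (1.31 → 1.56): reflection off a higher-index medium gives a half-wave phase shift.
The two reflections carry the same phase change, so no net offset.
For strong reflection here: 2 n t = m λ.
λ = 2 n t / m. The second-longest wavelength is m = 2: λ = 2 × 1.31 × 549 / 2.00 = 719 nm.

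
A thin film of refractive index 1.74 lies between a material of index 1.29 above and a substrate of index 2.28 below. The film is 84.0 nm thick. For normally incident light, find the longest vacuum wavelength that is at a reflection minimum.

585 nm

Ray reflecting at the top interface goes from n = 1.29 toward n = 1.74: a half-wave phase shift.
Ray reflecting at the bottom interface goes from n = 1.74 toward n = 2.28: a half-wave phase shift.
Zero or two π shifts → no net half-wave offset.
With no net inversion, destructive interference in reflection requires 2 n t = (m + ½) λ.
λ = 2 n t / (m + ½). The longest wavelength is m = 0: λ = 2 × 1.74 × 84.0 / 0.500 = 585 nm.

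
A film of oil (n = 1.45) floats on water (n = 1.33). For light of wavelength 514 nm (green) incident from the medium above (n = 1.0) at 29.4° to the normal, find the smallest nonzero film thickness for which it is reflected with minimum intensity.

Top surface (1.0 → 1.45): reflection off a higher-index medium gives a half-wave phase shift.
Bottom surface (1.45 → 1.33): reflection off a lower-index medium gives no phase shift.
The two reflections differ by half a wavelength.
So the condition for destructive reflection is 2 n t cos θ_r = m λ.
Snell's law: 1.0 sin 29.4° = 1.45 sin θ_r → sin θ_r = 0.339, cos θ_r = 0.941.
Minimum nonzero at m = 1: t = λ / (2 n cos θ_r) = 514 / (2 × 1.45 × 0.941) = 188 nm.

188 nm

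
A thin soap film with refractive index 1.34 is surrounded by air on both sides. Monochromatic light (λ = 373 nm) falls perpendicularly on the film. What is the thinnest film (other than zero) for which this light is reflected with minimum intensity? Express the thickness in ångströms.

1392 Å

Top surface (1.0 → 1.34): reflection off a higher-index medium gives a half-wave phase shift.
Bottom surface (1.34 → 1.0): reflection off a lower-index medium gives no phase shift.
Net: one phase inversion between the two reflected rays.
For weak reflection here: 2 n t = m λ.
Minimum nonzero at m = 1: t = λ / (2 n) = 373 / (2 × 1.34) = 139 nm.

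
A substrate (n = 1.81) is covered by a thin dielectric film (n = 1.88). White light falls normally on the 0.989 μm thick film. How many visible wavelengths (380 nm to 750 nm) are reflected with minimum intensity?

At the upper boundary (n = 1.0 to n = 1.88) the reflected ray undergoes a half-wave phase shift.
Ray reflecting at the bottom interface goes from n = 1.88 toward n = 1.81: no phase shift.
Exactly one π shift → a net half-wave offset.
So the condition for destructive reflection is 2 n t = m λ.
λ = 2 n t / m = 3719 / m nm.
m=4: 930 nm (IR); m=5: 744 nm (visible); m=6: 620 nm (visible); m=7: 531 nm (visible); m=8: 465 nm (visible); m=9: 413 nm (visible); m=10: 372 nm (UV).

5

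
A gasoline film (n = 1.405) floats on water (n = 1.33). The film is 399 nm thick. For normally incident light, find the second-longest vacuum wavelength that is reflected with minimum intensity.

561 nm

Top surface (1.0 → 1.405): reflection off a higher-index medium gives a half-wave phase shift.
At the lower boundary (n = 1.405 to n = 1.33) the reflected ray undergoes no phase shift.
The two reflections differ by half a wavelength.
So the condition for destructive reflection is 2 n t = m λ.
λ = 2 n t / m. The second-longest wavelength is m = 2: λ = 2 × 1.405 × 399 / 2.00 = 561 nm.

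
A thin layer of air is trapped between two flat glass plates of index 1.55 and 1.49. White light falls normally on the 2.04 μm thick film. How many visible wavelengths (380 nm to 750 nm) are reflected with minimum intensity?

Top surface (1.55 → 1.0): reflection off a lower-index medium gives no phase shift.
At the lower boundary (n = 1.0 to n = 1.49) the reflected ray undergoes a half-wave phase shift.
Net: one phase inversion between the two reflected rays.
So the condition for destructive reflection is 2 n t = m λ.
λ = 2 n t / m = 4080 / m nm.
m=5: 816 nm (IR); m=6: 680 nm (visible); m=7: 583 nm (visible); m=8: 510 nm (visible); m=9: 453 nm (visible); m=10: 408 nm (visible); m=11: 371 nm (UV).

5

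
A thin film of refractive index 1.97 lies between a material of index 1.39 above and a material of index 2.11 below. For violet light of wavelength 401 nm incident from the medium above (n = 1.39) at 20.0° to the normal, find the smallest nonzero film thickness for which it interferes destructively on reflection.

Top surface (1.39 → 1.97): reflection off a higher-index medium gives a half-wave phase shift.
Ray reflecting at the bottom interface goes from n = 1.97 toward n = 2.11: a half-wave phase shift.
The two reflections carry the same phase change, so no net offset.
With no net inversion, destructive interference in reflection requires 2 n t cos θ_r = (m + ½) λ.
Snell's law: 1.39 sin 20.0° = 1.97 sin θ_r → sin θ_r = 0.241, cos θ_r = 0.970.
Minimum at m = 0: t = λ / (4 n cos θ_r) = 401 / (4 × 1.97 × 0.970) = 52.4 nm.

52.4 nm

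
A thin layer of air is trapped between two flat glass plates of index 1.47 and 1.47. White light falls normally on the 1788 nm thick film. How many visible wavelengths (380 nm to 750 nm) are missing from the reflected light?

5

At the upper boundary (n = 1.47 to n = 1.0) the reflected ray undergoes no phase shift.
Ray reflecting at the bottom interface goes from n = 1.0 toward n = 1.47: a half-wave phase shift.
Net: one phase inversion between the two reflected rays.
So the condition for destructive reflection is 2 n t = m λ.
λ = 2 n t / m = 3576 / m nm.
m=4: 894 nm (IR); m=5: 715 nm (visible); m=6: 596 nm (visible); m=7: 511 nm (visible); m=8: 447 nm (visible); m=9: 397 nm (visible); m=10: 358 nm (UV).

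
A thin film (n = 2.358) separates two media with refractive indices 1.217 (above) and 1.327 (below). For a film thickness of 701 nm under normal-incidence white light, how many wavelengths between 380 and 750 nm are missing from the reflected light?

4

Ray reflecting at the top interface goes from n = 1.217 toward n = 2.358: a half-wave phase shift.
Ray reflecting at the bottom interface goes from n = 2.358 toward n = 1.327: no phase shift.
Exactly one π shift → a net half-wave offset.
For dark reflection here: 2 n t = m λ.
λ = 2 n t / m = 3306 / m nm.
m=4: 826 nm (IR); m=5: 661 nm (visible); m=6: 551 nm (visible); m=7: 472 nm (visible); m=8: 413 nm (visible); m=9: 367 nm (UV).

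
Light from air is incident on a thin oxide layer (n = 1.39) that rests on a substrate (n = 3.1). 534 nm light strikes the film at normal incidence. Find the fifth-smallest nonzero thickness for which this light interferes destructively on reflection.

864 nm

Ray reflecting at the top interface goes from n = 1.0 toward n = 1.39: a half-wave phase shift.
Ray reflecting at the bottom interface goes from n = 1.39 toward n = 3.1: a half-wave phase shift.
The two reflections carry the same phase change, so no net offset.
With no net inversion, destructive interference in reflection requires 2 n t = (m + ½) λ.
The fifth-smallest nonzero thickness corresponds to m = 4: t = (m + ½) λ / (2 n) = 4.50 × 534 / (2 × 1.39) = 864 nm.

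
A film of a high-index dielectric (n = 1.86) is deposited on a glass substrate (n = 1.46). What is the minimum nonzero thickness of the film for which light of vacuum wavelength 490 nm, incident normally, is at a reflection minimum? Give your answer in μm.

At the upper boundary (n = 1.0 to n = 1.86) the reflected ray undergoes a half-wave phase shift.
Bottom surface (1.86 → 1.46): reflection off a lower-index medium gives no phase shift.
Net: one phase inversion between the two reflected rays.
So the condition for destructive reflection is 2 n t = m λ.
Minimum nonzero at m = 1: t = λ / (2 n) = 490 / (2 × 1.86) = 132 nm.

0.132 μm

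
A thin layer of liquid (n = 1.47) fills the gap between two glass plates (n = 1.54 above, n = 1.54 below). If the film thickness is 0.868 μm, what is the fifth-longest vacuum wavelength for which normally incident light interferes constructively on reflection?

567 nm

Ray reflecting at the top interface goes from n = 1.54 toward n = 1.47: no phase shift.
Bottom surface (1.47 → 1.54): reflection off a higher-index medium gives a half-wave phase shift.
Exactly one π shift → a net half-wave offset.
With one net inversion, constructive interference in reflection requires 2 n t = (m + ½) λ.
λ = 2 n t / (m + ½). The fifth-longest wavelength is m = 4: λ = 2 × 1.47 × 868 / 4.50 = 567 nm.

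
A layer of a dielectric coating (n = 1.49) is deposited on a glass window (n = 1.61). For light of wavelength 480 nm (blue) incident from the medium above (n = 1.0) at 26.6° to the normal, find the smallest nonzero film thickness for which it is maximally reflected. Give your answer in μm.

Ray reflecting at the top interface goes from n = 1.0 toward n = 1.49: a half-wave phase shift.
Ray reflecting at the bottom interface goes from n = 1.49 toward n = 1.61: a half-wave phase shift.
The two reflections carry the same phase change, so no net offset.
For bright reflection here: 2 n t cos θ_r = m λ.
Snell's law: 1.0 sin 26.6° = 1.49 sin θ_r → sin θ_r = 0.301, cos θ_r = 0.954.
Minimum nonzero at m = 1: t = λ / (2 n cos θ_r) = 480 / (2 × 1.49 × 0.954) = 169 nm.

0.169 μm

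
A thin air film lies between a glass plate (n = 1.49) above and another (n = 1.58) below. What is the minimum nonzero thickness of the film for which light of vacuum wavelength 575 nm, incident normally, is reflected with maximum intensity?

144 nm

Top surface (1.49 → 1.0): reflection off a lower-index medium gives no phase shift.
Ray reflecting at the bottom interface goes from n = 1.0 toward n = 1.58: a half-wave phase shift.
The two reflections differ by half a wavelength.
With one net inversion, constructive interference in reflection requires 2 n t = (m + ½) λ.
Minimum at m = 0: t = λ / (4 n) = 575 / (4 × 1.0) = 144 nm.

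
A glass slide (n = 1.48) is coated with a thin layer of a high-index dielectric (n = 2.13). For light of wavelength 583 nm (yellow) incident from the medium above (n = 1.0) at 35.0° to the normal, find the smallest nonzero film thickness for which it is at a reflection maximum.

Top surface (1.0 → 2.13): reflection off a higher-index medium gives a half-wave phase shift.
Bottom surface (2.13 → 1.48): reflection off a lower-index medium gives no phase shift.
Net: one phase inversion between the two reflected rays.
So the condition for constructive reflection is 2 n t cos θ_r = (m + ½) λ.
Snell's law: 1.0 sin 35.0° = 2.13 sin θ_r → sin θ_r = 0.269, cos θ_r = 0.963.
Minimum at m = 0: t = λ / (4 n cos θ_r) = 583 / (4 × 2.13 × 0.963) = 71.1 nm.

71.1 nm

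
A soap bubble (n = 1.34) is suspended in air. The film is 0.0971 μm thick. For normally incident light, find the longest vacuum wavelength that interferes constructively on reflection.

Top surface (1.0 → 1.34): reflection off a higher-index medium gives a half-wave phase shift.
Bottom surface (1.34 → 1.0): reflection off a lower-index medium gives no phase shift.
The two reflections differ by half a wavelength.
So the condition for constructive reflection is 2 n t = (m + ½) λ.
λ = 2 n t / (m + ½). The longest wavelength is m = 0: λ = 2 × 1.34 × 97.1 / 0.500 = 520 nm.

520 nm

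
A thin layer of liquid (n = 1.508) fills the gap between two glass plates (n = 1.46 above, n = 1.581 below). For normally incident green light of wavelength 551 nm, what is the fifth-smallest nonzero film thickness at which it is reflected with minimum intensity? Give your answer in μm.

0.822 μm

Ray reflecting at the top interface goes from n = 1.46 toward n = 1.508: a half-wave phase shift.
Ray reflecting at the bottom interface goes from n = 1.508 toward n = 1.581: a half-wave phase shift.
Zero or two π shifts → no net half-wave offset.
For dark reflection here: 2 n t = (m + ½) λ.
The fifth-smallest nonzero thickness corresponds to m = 4: t = (m + ½) λ / (2 n) = 4.50 × 551 / (2 × 1.508) = 822 nm.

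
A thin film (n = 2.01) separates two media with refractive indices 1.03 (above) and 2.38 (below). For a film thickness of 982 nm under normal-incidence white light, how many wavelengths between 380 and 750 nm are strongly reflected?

5

Top surface (1.03 → 2.01): reflection off a higher-index medium gives a half-wave phase shift.
Bottom surface (2.01 → 2.38): reflection off a higher-index medium gives a half-wave phase shift.
The two reflections carry the same phase change, so no net offset.
So the condition for constructive reflection is 2 n t = m λ.
λ = 2 n t / m = 3948 / m nm.
m=5: 790 nm (IR); m=6: 658 nm (visible); m=7: 564 nm (visible); m=8: 493 nm (visible); m=9: 439 nm (visible); m=10: 395 nm (visible); m=11: 359 nm (UV).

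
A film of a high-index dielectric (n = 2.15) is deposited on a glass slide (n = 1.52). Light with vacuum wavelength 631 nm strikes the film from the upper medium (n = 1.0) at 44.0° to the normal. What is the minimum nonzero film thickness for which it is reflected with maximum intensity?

Ray reflecting at the top interface goes from n = 1.0 toward n = 2.15: a half-wave phase shift.
Ray reflecting at the bottom interface goes from n = 2.15 toward n = 1.52: no phase shift.
Exactly one π shift → a net half-wave offset.
For bright reflection here: 2 n t cos θ_r = (m + ½) λ.
Snell's law: 1.0 sin 44.0° = 2.15 sin θ_r → sin θ_r = 0.323, cos θ_r = 0.946.
Minimum at m = 0: t = λ / (4 n cos θ_r) = 631 / (4 × 2.15 × 0.946) = 77.5 nm.

77.5 nm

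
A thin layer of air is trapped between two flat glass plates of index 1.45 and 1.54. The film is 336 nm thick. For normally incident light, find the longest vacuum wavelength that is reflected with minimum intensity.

At the upper boundary (n = 1.45 to n = 1.0) the reflected ray undergoes no phase shift.
At the lower boundary (n = 1.0 to n = 1.54) the reflected ray undergoes a half-wave phase shift.
Net: one phase inversion between the two reflected rays.
With one net inversion, destructive interference in reflection requires 2 n t = m λ.
λ = 2 n t / m. The longest wavelength is m = 1: λ = 2 × 1.0 × 336 / 1.00 = 672 nm.

672 nm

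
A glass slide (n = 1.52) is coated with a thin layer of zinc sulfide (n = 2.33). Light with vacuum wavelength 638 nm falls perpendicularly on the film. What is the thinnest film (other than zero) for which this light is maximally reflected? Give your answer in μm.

Ray reflecting at the top interface goes from n = 1.0 toward n = 2.33: a half-wave phase shift.
Ray reflecting at the bottom interface goes from n = 2.33 toward n = 1.52: no phase shift.
The two reflections differ by half a wavelength.
For bright reflection here: 2 n t = (m + ½) λ.
Minimum at m = 0: t = λ / (4 n) = 638 / (4 × 2.33) = 68.5 nm.

0.0685 μm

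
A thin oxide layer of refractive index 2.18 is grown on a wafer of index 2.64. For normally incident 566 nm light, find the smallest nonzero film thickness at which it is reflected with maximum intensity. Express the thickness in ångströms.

Top surface (1.0 → 2.18): reflection off a higher-index medium gives a half-wave phase shift.
Ray reflecting at the bottom interface goes from n = 2.18 toward n = 2.64: a half-wave phase shift.
The two reflections carry the same phase change, so no net offset.
So the condition for constructive reflection is 2 n t = m λ.
Minimum nonzero at m = 1: t = λ / (2 n) = 566 / (2 × 2.18) = 130 nm.

1298 Å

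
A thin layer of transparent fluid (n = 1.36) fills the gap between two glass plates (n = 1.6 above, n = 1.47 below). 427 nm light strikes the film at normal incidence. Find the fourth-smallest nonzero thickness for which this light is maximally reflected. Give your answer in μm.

At the upper boundary (n = 1.6 to n = 1.36) the reflected ray undergoes no phase shift.
Ray reflecting at the bottom interface goes from n = 1.36 toward n = 1.47: a half-wave phase shift.
Exactly one π shift → a net half-wave offset.
For bright reflection here: 2 n t = (m + ½) λ.
The fourth-smallest nonzero thickness corresponds to m = 3: t = (m + ½) λ / (2 n) = 3.50 × 427 / (2 × 1.36) = 549 nm.

0.549 μm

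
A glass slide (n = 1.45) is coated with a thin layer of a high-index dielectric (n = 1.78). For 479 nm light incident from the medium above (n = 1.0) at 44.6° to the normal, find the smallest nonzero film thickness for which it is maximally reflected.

Ray reflecting at the top interface goes from n = 1.0 toward n = 1.78: a half-wave phase shift.
Bottom surface (1.78 → 1.45): reflection off a lower-index medium gives no phase shift.
Exactly one π shift → a net half-wave offset.
For maximum reflection here: 2 n t cos θ_r = (m + ½) λ.
Snell's law: 1.0 sin 44.6° = 1.78 sin θ_r → sin θ_r = 0.394, cos θ_r = 0.919.
Minimum at m = 0: t = λ / (4 n cos θ_r) = 479 / (4 × 1.78 × 0.919) = 73.2 nm.

73.2 nm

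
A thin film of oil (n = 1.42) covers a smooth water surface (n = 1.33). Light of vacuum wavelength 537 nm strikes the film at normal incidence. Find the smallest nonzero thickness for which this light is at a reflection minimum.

At the upper boundary (n = 1.0 to n = 1.42) the reflected ray undergoes a half-wave phase shift.
Ray reflecting at the bottom interface goes from n = 1.42 toward n = 1.33: no phase shift.
The two reflections differ by half a wavelength.
So the condition for destructive reflection is 2 n t = m λ.
The smallest nonzero thickness corresponds to m = 1: t = m λ / (2 n) = 1.00 × 537 / (2 × 1.42) = 189 nm.

189 nm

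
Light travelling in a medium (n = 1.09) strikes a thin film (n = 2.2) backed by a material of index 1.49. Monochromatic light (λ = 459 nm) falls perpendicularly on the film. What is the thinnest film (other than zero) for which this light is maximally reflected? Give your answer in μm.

0.0522 μm

Top surface (1.09 → 2.2): reflection off a higher-index medium gives a half-wave phase shift.
At the lower boundary (n = 2.2 to n = 1.49) the reflected ray undergoes no phase shift.
Exactly one π shift → a net half-wave offset.
With one net inversion, constructive interference in reflection requires 2 n t = (m + ½) λ.
Minimum at m = 0: t = λ / (4 n) = 459 / (4 × 2.2) = 52.2 nm.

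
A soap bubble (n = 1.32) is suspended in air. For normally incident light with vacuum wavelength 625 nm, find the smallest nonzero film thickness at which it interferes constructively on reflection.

Ray reflecting at the top interface goes from n = 1.0 toward n = 1.32: a half-wave phase shift.
At the lower boundary (n = 1.32 to n = 1.0) the reflected ray undergoes no phase shift.
Exactly one π shift → a net half-wave offset.
With one net inversion, constructive interference in reflection requires 2 n t = (m + ½) λ.
Minimum at m = 0: t = λ / (4 n) = 625 / (4 × 1.32) = 118 nm.

118 nm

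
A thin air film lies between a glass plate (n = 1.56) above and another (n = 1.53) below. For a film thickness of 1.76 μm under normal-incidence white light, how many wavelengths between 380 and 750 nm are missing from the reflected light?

Top surface (1.56 → 1.0): reflection off a lower-index medium gives no phase shift.
At the lower boundary (n = 1.0 to n = 1.53) the reflected ray undergoes a half-wave phase shift.
Exactly one π shift → a net half-wave offset.
With one net inversion, destructive interference in reflection requires 2 n t = m λ.
λ = 2 n t / m = 3520 / m nm.
m=4: 880 nm (IR); m=5: 704 nm (visible); m=6: 587 nm (visible); m=7: 503 nm (visible); m=8: 440 nm (visible); m=9: 391 nm (visible); m=10: 352 nm (UV).

5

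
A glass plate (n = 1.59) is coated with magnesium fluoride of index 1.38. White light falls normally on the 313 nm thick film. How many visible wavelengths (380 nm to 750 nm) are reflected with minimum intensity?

Top surface (1.0 → 1.38): reflection off a higher-index medium gives a half-wave phase shift.
Bottom surface (1.38 → 1.59): reflection off a higher-index medium gives a half-wave phase shift.
The two reflections carry the same phase change, so no net offset.
For dark reflection here: 2 n t = (m + ½) λ.
λ = 2 n t / (m + ½) = 864 / (m + ½) nm.
m=0: 1728 nm (IR); m=1: 576 nm (visible); m=2: 346 nm (UV).

1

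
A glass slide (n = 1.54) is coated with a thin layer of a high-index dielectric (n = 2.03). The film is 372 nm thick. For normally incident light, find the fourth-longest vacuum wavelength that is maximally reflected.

432 nm

At the upper boundary (n = 1.0 to n = 2.03) the reflected ray undergoes a half-wave phase shift.
Bottom surface (2.03 → 1.54): reflection off a lower-index medium gives no phase shift.
Exactly one π shift → a net half-wave offset.
So the condition for constructive reflection is 2 n t = (m + ½) λ.
λ = 2 n t / (m + ½). The fourth-longest wavelength is m = 3: λ = 2 × 2.03 × 372 / 3.50 = 432 nm.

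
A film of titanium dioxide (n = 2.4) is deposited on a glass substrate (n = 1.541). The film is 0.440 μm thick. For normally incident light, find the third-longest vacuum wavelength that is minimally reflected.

At the upper boundary (n = 1.0 to n = 2.4) the reflected ray undergoes a half-wave phase shift.
Ray reflecting at the bottom interface goes from n = 2.4 toward n = 1.541: no phase shift.
Net: one phase inversion between the two reflected rays.
For dark reflection here: 2 n t = m λ.
λ = 2 n t / m. The third-longest wavelength is m = 3: λ = 2 × 2.4 × 440 / 3.00 = 704 nm.

704 nm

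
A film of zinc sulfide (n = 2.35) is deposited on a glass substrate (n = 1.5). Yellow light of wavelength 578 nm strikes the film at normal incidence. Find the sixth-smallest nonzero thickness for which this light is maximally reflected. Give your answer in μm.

At the upper boundary (n = 1.0 to n = 2.35) the reflected ray undergoes a half-wave phase shift.
At the lower boundary (n = 2.35 to n = 1.5) the reflected ray undergoes no phase shift.
Net: one phase inversion between the two reflected rays.
For bright reflection here: 2 n t = (m + ½) λ.
The sixth-smallest nonzero thickness corresponds to m = 5: t = (m + ½) λ / (2 n) = 5.50 × 578 / (2 × 2.35) = 676 nm.

0.676 μm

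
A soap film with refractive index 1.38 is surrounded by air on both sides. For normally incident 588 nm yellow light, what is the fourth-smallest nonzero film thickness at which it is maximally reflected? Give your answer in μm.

0.746 μm

Top surface (1.0 → 1.38): reflection off a higher-index medium gives a half-wave phase shift.
Ray reflecting at the bottom interface goes from n = 1.38 toward n = 1.0: no phase shift.
Exactly one π shift → a net half-wave offset.
With one net inversion, constructive interference in reflection requires 2 n t = (m + ½) λ.
The fourth-smallest nonzero thickness corresponds to m = 3: t = (m + ½) λ / (2 n) = 3.50 × 588 / (2 × 1.38) = 746 nm.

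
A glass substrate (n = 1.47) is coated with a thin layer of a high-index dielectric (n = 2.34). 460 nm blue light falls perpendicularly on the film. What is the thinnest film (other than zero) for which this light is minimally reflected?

98.3 nm

Top surface (1.0 → 2.34): reflection off a higher-index medium gives a half-wave phase shift.
Bottom surface (2.34 → 1.47): reflection off a lower-index medium gives no phase shift.
The two reflections differ by half a wavelength.
With one net inversion, destructive interference in reflection requires 2 n t = m λ.
Minimum nonzero at m = 1: t = λ / (2 n) = 460 / (2 × 2.34) = 98.3 nm.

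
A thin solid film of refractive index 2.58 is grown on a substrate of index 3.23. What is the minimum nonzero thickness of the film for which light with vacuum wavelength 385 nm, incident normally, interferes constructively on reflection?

74.6 nm

Ray reflecting at the top interface goes from n = 1.0 toward n = 2.58: a half-wave phase shift.
Bottom surface (2.58 → 3.23): reflection off a higher-index medium gives a half-wave phase shift.
Net: no relative phase inversion (both shifts match).
For maximum reflection here: 2 n t = m λ.
Minimum nonzero at m = 1: t = λ / (2 n) = 385 / (2 × 2.58) = 74.6 nm.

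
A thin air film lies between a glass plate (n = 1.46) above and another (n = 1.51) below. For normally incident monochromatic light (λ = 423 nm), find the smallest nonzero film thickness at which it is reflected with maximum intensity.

106 nm

Top surface (1.46 → 1.0): reflection off a lower-index medium gives no phase shift.
Ray reflecting at the bottom interface goes from n = 1.0 toward n = 1.51: a half-wave phase shift.
Exactly one π shift → a net half-wave offset.
With one net inversion, constructive interference in reflection requires 2 n t = (m + ½) λ.
Minimum at m = 0: t = λ / (4 n) = 423 / (4 × 1.0) = 106 nm.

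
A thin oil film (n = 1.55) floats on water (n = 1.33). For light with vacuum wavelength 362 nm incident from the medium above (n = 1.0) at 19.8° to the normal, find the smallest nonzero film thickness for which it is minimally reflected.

120 nm

At the upper boundary (n = 1.0 to n = 1.55) the reflected ray undergoes a half-wave phase shift.
Bottom surface (1.55 → 1.33): reflection off a lower-index medium gives no phase shift.
Net: one phase inversion between the two reflected rays.
So the condition for destructive reflection is 2 n t cos θ_r = m λ.
Snell's law: 1.0 sin 19.8° = 1.55 sin θ_r → sin θ_r = 0.219, cos θ_r = 0.976.
Minimum nonzero at m = 1: t = λ / (2 n cos θ_r) = 362 / (2 × 1.55 × 0.976) = 120 nm.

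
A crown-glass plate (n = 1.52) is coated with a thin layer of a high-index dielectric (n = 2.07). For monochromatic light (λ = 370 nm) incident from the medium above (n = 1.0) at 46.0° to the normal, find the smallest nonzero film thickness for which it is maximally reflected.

47.7 nm

At the upper boundary (n = 1.0 to n = 2.07) the reflected ray undergoes a half-wave phase shift.
Ray reflecting at the bottom interface goes from n = 2.07 toward n = 1.52: no phase shift.
The two reflections differ by half a wavelength.
So the condition for constructive reflection is 2 n t cos θ_r = (m + ½) λ.
Snell's law: 1.0 sin 46.0° = 2.07 sin θ_r → sin θ_r = 0.348, cos θ_r = 0.938.
Minimum at m = 0: t = λ / (4 n cos θ_r) = 370 / (4 × 2.07 × 0.938) = 47.7 nm.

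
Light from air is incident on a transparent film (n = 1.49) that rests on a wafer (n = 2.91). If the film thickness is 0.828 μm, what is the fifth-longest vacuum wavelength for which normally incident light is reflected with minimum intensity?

Top surface (1.0 → 1.49): reflection off a higher-index medium gives a half-wave phase shift.
Ray reflecting at the bottom interface goes from n = 1.49 toward n = 2.91: a half-wave phase shift.
Net: no relative phase inversion (both shifts match).
With no net inversion, destructive interference in reflection requires 2 n t = (m + ½) λ.
λ = 2 n t / (m + ½). The fifth-longest wavelength is m = 4: λ = 2 × 1.49 × 828 / 4.50 = 548 nm.

548 nm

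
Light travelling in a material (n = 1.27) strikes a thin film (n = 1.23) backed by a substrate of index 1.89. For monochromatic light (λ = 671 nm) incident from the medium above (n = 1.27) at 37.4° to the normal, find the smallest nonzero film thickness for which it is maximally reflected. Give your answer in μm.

Ray reflecting at the top interface goes from n = 1.27 toward n = 1.23: no phase shift.
Bottom surface (1.23 → 1.89): reflection off a higher-index medium gives a half-wave phase shift.
Exactly one π shift → a net half-wave offset.
For strong reflection here: 2 n t cos θ_r = (m + ½) λ.
Snell's law: 1.27 sin 37.4° = 1.23 sin θ_r → sin θ_r = 0.627, cos θ_r = 0.779.
Minimum at m = 0: t = λ / (4 n cos θ_r) = 671 / (4 × 1.23 × 0.779) = 175 nm.

0.175 μm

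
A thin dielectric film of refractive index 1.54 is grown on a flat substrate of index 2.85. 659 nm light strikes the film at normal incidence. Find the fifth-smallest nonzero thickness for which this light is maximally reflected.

1070 nm

Top surface (1.0 → 1.54): reflection off a higher-index medium gives a half-wave phase shift.
At the lower boundary (n = 1.54 to n = 2.85) the reflected ray undergoes a half-wave phase shift.
Net: no relative phase inversion (both shifts match).
With no net inversion, constructive interference in reflection requires 2 n t = m λ.
The fifth-smallest nonzero thickness corresponds to m = 5: t = m λ / (2 n) = 5.00 × 659 / (2 × 1.54) = 1070 nm.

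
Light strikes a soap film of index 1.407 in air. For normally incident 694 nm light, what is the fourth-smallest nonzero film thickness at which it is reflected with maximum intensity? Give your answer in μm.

0.863 μm

At the upper boundary (n = 1.0 to n = 1.407) the reflected ray undergoes a half-wave phase shift.
Bottom surface (1.407 → 1.0): reflection off a lower-index medium gives no phase shift.
Net: one phase inversion between the two reflected rays.
So the condition for constructive reflection is 2 n t = (m + ½) λ.
The fourth-smallest nonzero thickness corresponds to m = 3: t = (m + ½) λ / (2 n) = 3.50 × 694 / (2 × 1.407) = 863 nm.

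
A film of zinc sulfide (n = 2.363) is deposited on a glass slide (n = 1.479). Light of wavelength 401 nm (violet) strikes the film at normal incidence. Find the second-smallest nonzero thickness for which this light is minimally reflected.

170 nm

Top surface (1.0 → 2.363): reflection off a higher-index medium gives a half-wave phase shift.
Bottom surface (2.363 → 1.479): reflection off a lower-index medium gives no phase shift.
Exactly one π shift → a net half-wave offset.
With one net inversion, destructive interference in reflection requires 2 n t = m λ.
The second-smallest nonzero thickness corresponds to m = 2: t = m λ / (2 n) = 2.00 × 401 / (2 × 2.363) = 170 nm.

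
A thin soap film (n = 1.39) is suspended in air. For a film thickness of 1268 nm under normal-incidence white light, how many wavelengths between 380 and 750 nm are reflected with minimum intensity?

5

At the upper boundary (n = 1.0 to n = 1.39) the reflected ray undergoes a half-wave phase shift.
Bottom surface (1.39 → 1.0): reflection off a lower-index medium gives no phase shift.
The two reflections differ by half a wavelength.
So the condition for destructive reflection is 2 n t = m λ.
λ = 2 n t / m = 3525 / m nm.
m=4: 881 nm (IR); m=5: 705 nm (visible); m=6: 588 nm (visible); m=7: 504 nm (visible); m=8: 441 nm (visible); m=9: 392 nm (visible); m=10: 353 nm (UV).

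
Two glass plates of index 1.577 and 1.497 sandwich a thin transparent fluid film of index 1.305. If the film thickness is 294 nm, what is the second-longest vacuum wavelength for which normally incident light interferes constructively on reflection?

512 nm

Top surface (1.577 → 1.305): reflection off a lower-index medium gives no phase shift.
Ray reflecting at the bottom interface goes from n = 1.305 toward n = 1.497: a half-wave phase shift.
Net: one phase inversion between the two reflected rays.
So the condition for constructive reflection is 2 n t = (m + ½) λ.
λ = 2 n t / (m + ½). The second-longest wavelength is m = 1: λ = 2 × 1.305 × 294 / 1.50 = 512 nm.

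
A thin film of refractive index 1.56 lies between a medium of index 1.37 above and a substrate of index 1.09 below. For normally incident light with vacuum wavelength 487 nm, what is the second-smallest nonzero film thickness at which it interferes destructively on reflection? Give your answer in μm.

0.312 μm

At the upper boundary (n = 1.37 to n = 1.56) the reflected ray undergoes a half-wave phase shift.
Bottom surface (1.56 → 1.09): reflection off a lower-index medium gives no phase shift.
Net: one phase inversion between the two reflected rays.
So the condition for destructive reflection is 2 n t = m λ.
The second-smallest nonzero thickness corresponds to m = 2: t = m λ / (2 n) = 2.00 × 487 / (2 × 1.56) = 312 nm.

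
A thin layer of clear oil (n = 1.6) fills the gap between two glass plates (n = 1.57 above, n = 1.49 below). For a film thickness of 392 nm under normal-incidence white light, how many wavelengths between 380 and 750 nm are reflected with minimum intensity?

2

At the upper boundary (n = 1.57 to n = 1.6) the reflected ray undergoes a half-wave phase shift.
Ray reflecting at the bottom interface goes from n = 1.6 toward n = 1.49: no phase shift.
Exactly one π shift → a net half-wave offset.
With one net inversion, destructive interference in reflection requires 2 n t = m λ.
λ = 2 n t / m = 1254 / m nm.
m=1: 1254 nm (IR); m=2: 627 nm (visible); m=3: 418 nm (visible); m=4: 314 nm (UV).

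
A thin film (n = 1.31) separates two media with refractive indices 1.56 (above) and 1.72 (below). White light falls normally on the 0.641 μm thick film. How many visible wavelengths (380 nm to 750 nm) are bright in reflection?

At the upper boundary (n = 1.56 to n = 1.31) the reflected ray undergoes no phase shift.
Ray reflecting at the bottom interface goes from n = 1.31 toward n = 1.72: a half-wave phase shift.
The two reflections differ by half a wavelength.
With one net inversion, constructive interference in reflection requires 2 n t = (m + ½) λ.
λ = 2 n t / (m + ½) = 1679 / (m + ½) nm.
m=1: 1120 nm (IR); m=2: 672 nm (visible); m=3: 480 nm (visible); m=4: 373 nm (UV).

2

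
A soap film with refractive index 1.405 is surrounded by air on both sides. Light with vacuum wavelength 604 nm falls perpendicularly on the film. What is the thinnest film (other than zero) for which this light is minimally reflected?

215 nm

Ray reflecting at the top interface goes from n = 1.0 toward n = 1.405: a half-wave phase shift.
At the lower boundary (n = 1.405 to n = 1.0) the reflected ray undergoes no phase shift.
Exactly one π shift → a net half-wave offset.
For minimum reflection here: 2 n t = m λ.
Minimum nonzero at m = 1: t = λ / (2 n) = 604 / (2 × 1.405) = 215 nm.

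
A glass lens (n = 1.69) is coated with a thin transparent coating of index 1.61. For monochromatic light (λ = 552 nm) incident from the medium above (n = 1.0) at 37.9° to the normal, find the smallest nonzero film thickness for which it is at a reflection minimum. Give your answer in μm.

Ray reflecting at the top interface goes from n = 1.0 toward n = 1.61: a half-wave phase shift.
At the lower boundary (n = 1.61 to n = 1.69) the reflected ray undergoes a half-wave phase shift.
Zero or two π shifts → no net half-wave offset.
With no net inversion, destructive interference in reflection requires 2 n t cos θ_r = (m + ½) λ.
Snell's law: 1.0 sin 37.9° = 1.61 sin θ_r → sin θ_r = 0.382, cos θ_r = 0.924.
Minimum at m = 0: t = λ / (4 n cos θ_r) = 552 / (4 × 1.61 × 0.924) = 92.7 nm.

0.0927 μm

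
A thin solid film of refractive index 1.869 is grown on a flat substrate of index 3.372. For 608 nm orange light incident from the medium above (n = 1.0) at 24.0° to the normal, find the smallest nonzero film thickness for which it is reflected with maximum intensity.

167 nm

Ray reflecting at the top interface goes from n = 1.0 toward n = 1.869: a half-wave phase shift.
Ray reflecting at the bottom interface goes from n = 1.869 toward n = 3.372: a half-wave phase shift.
The two reflections carry the same phase change, so no net offset.
For strong reflection here: 2 n t cos θ_r = m λ.
Snell's law: 1.0 sin 24.0° = 1.869 sin θ_r → sin θ_r = 0.218, cos θ_r = 0.976.
Minimum nonzero at m = 1: t = λ / (2 n cos θ_r) = 608 / (2 × 1.869 × 0.976) = 167 nm.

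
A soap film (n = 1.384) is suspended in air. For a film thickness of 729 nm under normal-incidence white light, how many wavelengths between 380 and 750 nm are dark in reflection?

At the upper boundary (n = 1.0 to n = 1.384) the reflected ray undergoes a half-wave phase shift.
At the lower boundary (n = 1.384 to n = 1.0) the reflected ray undergoes no phase shift.
The two reflections differ by half a wavelength.
For dark reflection here: 2 n t = m λ.
λ = 2 n t / m = 2018 / m nm.
m=2: 1009 nm (IR); m=3: 673 nm (visible); m=4: 504 nm (visible); m=5: 404 nm (visible); m=6: 336 nm (UV).

3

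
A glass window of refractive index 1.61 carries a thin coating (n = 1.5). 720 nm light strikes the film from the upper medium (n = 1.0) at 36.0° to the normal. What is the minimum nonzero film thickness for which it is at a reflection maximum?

At the upper boundary (n = 1.0 to n = 1.5) the reflected ray undergoes a half-wave phase shift.
Bottom surface (1.5 → 1.61): reflection off a higher-index medium gives a half-wave phase shift.
The two reflections carry the same phase change, so no net offset.
For strong reflection here: 2 n t cos θ_r = m λ.
Snell's law: 1.0 sin 36.0° = 1.5 sin θ_r → sin θ_r = 0.392, cos θ_r = 0.920.
Minimum nonzero at m = 1: t = λ / (2 n cos θ_r) = 720 / (2 × 1.5 × 0.920) = 261 nm.

261 nm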